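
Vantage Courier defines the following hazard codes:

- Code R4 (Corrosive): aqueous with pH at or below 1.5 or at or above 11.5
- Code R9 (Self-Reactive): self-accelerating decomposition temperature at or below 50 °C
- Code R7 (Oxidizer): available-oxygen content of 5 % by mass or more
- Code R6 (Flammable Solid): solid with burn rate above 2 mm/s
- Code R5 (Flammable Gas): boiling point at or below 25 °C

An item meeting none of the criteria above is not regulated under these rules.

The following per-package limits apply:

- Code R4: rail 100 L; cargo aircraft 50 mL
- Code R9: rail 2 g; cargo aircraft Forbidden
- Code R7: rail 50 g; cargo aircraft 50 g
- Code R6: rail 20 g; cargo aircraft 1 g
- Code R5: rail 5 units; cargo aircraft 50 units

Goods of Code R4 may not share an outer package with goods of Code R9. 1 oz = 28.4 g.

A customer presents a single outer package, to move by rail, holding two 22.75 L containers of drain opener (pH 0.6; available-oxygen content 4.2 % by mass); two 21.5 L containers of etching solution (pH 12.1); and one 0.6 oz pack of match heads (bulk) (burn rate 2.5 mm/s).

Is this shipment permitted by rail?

Yes

pH 0.6 meets the Code R4 criterion (Corrosive), so the drain opener is Code R4.
Etching solution: pH 12.1 ≥ 11.5 → Code R4 (Corrosive).
Match heads (bulk): burn rate 2.5 mm/s > 2 mm/s → Code R6 (Flammable Solid).
Total Code R4: (two 22.75 L containers = 45.5 L) + (two 21.5 L containers = 43 L) = 88.5 L.
88.5 L ≤ 100 L (rail limit, Code R4) — within limit.
Code R6 quantity: one 0.6 oz pack = 17.04 g.
17.04 g ≤ 20 g (rail limit, Code R6) — within limit.
The segregation rule (Code R4 with Code R9) does not apply to Code R4 with Code R6.
Every hazard code is within its rail limit and no segregation rule is violated.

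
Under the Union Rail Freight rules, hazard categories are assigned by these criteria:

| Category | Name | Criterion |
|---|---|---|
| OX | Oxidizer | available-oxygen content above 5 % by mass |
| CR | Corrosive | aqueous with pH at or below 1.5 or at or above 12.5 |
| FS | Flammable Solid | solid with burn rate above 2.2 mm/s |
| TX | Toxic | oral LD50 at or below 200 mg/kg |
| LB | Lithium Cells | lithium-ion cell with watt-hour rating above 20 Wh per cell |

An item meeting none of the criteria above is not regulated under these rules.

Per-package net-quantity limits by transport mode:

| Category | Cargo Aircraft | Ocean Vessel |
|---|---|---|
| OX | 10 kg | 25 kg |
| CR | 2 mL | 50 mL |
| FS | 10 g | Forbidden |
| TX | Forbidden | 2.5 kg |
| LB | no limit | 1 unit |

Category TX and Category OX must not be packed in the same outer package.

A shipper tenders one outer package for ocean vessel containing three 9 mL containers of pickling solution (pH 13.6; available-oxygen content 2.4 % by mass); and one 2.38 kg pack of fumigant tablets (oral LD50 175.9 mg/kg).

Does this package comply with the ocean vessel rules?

Yes

Pickling solution: pH 13.6 ≥ 12.5 → Category CR (Corrosive).
Fumigant tablets: oral LD50 175.9 mg/kg ≤ 200 mg/kg → Category TX (Toxic).
Category CR quantity: three 9 mL containers = 27 mL.
27 mL is within the ocean vessel limit of 50 mL for Category CR.
Category TX quantity: 2.38 kg.
2.38 kg is within the ocean vessel limit of 2.5 kg for Category TX.
The segregation rule (Category TX with Category OX) does not apply to Category CR with Category TX.
Every hazard category is within its ocean vessel limit and no segregation rule is violated.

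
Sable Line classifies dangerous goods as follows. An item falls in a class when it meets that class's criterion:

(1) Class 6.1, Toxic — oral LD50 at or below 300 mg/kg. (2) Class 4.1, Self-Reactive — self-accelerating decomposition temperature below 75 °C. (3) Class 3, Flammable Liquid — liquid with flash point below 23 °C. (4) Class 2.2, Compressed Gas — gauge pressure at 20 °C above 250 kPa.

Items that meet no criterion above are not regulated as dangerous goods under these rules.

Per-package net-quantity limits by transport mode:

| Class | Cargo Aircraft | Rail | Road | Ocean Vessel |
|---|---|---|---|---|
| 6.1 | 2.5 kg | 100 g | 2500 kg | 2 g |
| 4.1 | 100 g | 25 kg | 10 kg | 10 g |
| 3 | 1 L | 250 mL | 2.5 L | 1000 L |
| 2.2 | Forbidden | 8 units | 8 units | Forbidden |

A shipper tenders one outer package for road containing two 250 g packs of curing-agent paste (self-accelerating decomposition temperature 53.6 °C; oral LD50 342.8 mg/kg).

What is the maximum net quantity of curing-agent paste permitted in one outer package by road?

10 kg

Self-accelerating decomposition temperature 53.6 °C meets the Class 4.1 criterion (Self-Reactive), so the curing-agent paste is Class 4.1.
The road limit for Class 4.1 is 10 kg.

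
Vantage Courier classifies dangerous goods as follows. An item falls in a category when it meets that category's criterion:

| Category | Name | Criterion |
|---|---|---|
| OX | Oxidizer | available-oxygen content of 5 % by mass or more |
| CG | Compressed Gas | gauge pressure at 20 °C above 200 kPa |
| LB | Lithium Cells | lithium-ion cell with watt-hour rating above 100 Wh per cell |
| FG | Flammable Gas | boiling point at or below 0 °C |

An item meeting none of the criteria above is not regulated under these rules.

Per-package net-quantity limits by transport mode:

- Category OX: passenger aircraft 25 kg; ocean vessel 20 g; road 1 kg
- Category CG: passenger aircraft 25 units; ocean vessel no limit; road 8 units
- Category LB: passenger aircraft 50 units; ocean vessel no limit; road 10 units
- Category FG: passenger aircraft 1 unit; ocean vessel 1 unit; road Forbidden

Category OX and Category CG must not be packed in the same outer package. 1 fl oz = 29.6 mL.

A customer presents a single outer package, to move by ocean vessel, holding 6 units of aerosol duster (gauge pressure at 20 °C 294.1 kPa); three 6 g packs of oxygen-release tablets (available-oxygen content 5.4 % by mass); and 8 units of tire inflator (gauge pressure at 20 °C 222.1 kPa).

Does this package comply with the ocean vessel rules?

Gauge pressure at 20 °C 294.1 kPa meets the Category CG criterion (Compressed Gas), so the aerosol duster is Category CG.
The oxygen-release tablets have available-oxygen content 5.4 % by mass, which is ≥ 5 % by mass, so they are Category OX (Oxidizer).
With gauge pressure at 20 °C 222.1 kPa (> 200 kPa), the tire inflator falls in Category CG.
Category OX quantity: three 6 g packs = 18 g.
That is within the Category OX ocean vessel limit of 20 g.
Total Category CG: 6 units + 8 units = 14 units.
Category CG has no per-package limit by ocean vessel.
Category OX and Category CG may not share an outer package.

No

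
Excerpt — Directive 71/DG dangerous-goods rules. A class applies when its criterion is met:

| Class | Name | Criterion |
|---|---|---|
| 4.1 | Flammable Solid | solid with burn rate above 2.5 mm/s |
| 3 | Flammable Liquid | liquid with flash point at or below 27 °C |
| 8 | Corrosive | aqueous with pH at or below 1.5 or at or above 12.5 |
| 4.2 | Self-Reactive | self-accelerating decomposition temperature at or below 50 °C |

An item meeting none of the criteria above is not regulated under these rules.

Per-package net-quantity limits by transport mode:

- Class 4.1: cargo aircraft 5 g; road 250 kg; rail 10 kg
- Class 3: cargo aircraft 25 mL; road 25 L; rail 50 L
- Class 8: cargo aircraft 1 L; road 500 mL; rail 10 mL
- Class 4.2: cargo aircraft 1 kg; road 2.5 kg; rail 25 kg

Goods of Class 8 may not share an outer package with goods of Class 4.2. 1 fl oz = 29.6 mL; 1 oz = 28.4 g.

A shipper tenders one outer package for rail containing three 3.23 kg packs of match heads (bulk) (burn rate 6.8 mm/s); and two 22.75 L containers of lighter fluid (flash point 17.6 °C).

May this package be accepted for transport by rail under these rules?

Yes

Burn rate 6.8 mm/s meets the Class 4.1 criterion (Flammable Solid), so the match heads (bulk) are Class 4.1.
With flash point 17.6 °C (≤ 27 °C), the lighter fluid falls in Class 3.
Class 3 quantity: two 22.75 L containers = 45.5 L.
45.5 L is within the rail limit of 50 L for Class 3.
Class 4.1 quantity: three 3.23 kg packs = 9.69 kg.
That is within the Class 4.1 rail limit of 10 kg.
The segregation rule (Class 8 with Class 4.2) does not apply to Class 3 with Class 4.1.
Every hazard class is within its rail limit and no segregation rule is violated.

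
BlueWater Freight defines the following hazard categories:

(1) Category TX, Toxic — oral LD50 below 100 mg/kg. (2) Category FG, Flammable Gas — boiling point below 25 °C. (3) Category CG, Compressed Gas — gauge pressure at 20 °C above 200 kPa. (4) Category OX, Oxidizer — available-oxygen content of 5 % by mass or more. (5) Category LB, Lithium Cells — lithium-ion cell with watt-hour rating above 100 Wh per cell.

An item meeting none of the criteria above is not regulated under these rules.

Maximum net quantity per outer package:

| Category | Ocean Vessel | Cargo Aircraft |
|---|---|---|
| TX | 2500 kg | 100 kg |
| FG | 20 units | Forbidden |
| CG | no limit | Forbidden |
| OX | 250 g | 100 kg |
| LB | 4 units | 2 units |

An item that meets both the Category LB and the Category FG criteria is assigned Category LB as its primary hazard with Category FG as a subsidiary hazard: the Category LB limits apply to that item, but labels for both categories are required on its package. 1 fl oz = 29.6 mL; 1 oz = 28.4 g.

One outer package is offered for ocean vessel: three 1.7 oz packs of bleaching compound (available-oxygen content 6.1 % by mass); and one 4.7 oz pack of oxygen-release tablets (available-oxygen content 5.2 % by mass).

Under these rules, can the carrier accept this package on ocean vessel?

Bleaching compound: available-oxygen content 6.1 % by mass ≥ 5 % by mass → Category OX (Oxidizer).
Oxygen-release tablets: available-oxygen content 5.2 % by mass ≥ 5 % by mass → Category OX (Oxidizer).
Category OX net quantity: (three 1.7 oz packs = 144.84 g) + (one 4.7 oz pack = 133.48 g) = 278.32 g.
278.32 g > 250 g (ocean vessel limit, Category OX) — over the limit.

No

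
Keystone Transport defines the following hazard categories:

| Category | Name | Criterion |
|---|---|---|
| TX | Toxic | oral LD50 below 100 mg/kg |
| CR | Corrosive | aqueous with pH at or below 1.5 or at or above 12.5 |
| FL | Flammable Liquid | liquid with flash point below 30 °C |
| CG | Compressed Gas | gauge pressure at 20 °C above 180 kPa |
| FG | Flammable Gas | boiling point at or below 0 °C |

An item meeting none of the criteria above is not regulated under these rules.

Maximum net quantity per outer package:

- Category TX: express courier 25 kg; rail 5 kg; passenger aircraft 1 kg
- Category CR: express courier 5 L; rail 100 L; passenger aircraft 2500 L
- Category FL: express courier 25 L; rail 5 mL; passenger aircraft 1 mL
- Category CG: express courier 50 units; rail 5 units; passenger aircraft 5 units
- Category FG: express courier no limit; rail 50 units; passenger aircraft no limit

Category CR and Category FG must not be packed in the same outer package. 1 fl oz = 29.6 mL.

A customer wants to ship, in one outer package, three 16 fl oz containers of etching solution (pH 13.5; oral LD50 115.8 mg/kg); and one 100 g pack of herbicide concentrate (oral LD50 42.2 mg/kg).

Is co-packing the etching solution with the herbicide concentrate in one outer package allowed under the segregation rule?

Etching solution: pH 13.5 ≥ 12.5 → Category CR (Corrosive).
Oral LD50 42.2 mg/kg meets the Category TX criterion (Toxic), so the herbicide concentrate is Category TX.
No segregation rule bars Category CR with Category TX.

Yes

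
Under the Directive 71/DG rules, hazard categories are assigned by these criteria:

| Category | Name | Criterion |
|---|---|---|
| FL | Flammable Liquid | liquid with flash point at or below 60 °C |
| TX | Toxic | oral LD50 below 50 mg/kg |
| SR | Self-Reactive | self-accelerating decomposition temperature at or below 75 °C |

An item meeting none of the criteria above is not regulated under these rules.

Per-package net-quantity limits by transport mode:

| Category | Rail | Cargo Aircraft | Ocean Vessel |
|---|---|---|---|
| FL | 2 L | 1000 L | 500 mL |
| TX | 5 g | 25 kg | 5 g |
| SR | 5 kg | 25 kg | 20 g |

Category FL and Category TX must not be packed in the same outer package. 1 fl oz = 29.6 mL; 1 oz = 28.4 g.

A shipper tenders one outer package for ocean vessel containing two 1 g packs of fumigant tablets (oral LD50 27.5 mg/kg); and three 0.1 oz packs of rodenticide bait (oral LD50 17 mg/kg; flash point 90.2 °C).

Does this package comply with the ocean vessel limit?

No

Oral LD50 27.5 mg/kg meets the Category TX criterion (Toxic), so the fumigant tablets are Category TX.
Oral LD50 17 mg/kg meets the Category TX criterion (Toxic), so the rodenticide bait is Category TX.
Total Category TX: (two 1 g packs = 2 g) + (three 0.1 oz packs = 8.52 g) = 10.52 g.
10.52 g exceeds the ocean vessel limit of 5 g for Category TX.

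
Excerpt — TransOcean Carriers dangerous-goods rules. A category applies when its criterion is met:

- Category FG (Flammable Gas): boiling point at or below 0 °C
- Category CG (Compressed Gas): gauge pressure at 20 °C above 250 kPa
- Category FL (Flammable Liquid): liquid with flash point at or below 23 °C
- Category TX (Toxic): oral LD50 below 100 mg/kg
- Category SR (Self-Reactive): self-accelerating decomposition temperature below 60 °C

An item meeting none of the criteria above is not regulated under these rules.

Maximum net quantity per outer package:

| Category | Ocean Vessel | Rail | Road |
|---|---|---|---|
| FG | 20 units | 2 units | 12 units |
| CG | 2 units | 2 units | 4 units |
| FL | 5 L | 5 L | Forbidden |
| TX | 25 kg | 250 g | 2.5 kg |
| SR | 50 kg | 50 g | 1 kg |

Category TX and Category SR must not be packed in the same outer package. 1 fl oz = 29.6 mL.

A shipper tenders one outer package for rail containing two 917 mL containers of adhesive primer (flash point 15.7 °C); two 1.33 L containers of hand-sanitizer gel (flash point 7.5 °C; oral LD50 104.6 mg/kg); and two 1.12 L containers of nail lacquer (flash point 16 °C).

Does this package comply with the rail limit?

No

Adhesive primer: flash point 15.7 °C ≤ 23 °C → Category FL (Flammable Liquid).
The hand-sanitizer gel has flash point 7.5 °C, which is ≤ 23 °C, so it is Category FL (Flammable Liquid).
Nail lacquer: flash point 16 °C ≤ 23 °C → Category FL (Flammable Liquid).
Category FL net quantity: (two 917 mL containers = 1.834 L) + (two 1.33 L containers = 2.66 L) + (two 1.12 L containers = 2.24 L) = 6.734 L.
That exceeds the Category FL rail limit of 5 L.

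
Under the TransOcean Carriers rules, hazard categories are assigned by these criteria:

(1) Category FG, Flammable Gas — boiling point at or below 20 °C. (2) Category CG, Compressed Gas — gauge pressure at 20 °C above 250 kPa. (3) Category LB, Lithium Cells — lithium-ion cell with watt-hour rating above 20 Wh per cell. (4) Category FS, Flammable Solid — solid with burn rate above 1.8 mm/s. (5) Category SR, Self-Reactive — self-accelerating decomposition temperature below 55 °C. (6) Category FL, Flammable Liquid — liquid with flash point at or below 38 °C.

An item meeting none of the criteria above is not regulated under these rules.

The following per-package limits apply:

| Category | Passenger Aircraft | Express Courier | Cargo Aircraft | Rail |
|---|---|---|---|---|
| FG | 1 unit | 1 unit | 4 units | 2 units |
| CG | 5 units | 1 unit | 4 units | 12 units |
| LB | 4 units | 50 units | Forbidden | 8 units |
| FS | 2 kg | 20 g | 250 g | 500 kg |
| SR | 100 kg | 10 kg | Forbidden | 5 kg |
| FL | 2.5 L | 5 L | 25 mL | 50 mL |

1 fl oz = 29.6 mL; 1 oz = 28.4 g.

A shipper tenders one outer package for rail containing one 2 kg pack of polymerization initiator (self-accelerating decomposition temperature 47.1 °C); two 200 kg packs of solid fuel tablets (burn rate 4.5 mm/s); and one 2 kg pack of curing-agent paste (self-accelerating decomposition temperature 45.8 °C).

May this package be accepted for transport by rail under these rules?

Yes

With self-accelerating decomposition temperature 47.1 °C (< 55 °C), the polymerization initiator falls in Category SR.
Burn rate 4.5 mm/s meets the Category FS criterion (Flammable Solid), so the solid fuel tablets are Category FS.
The curing-agent paste has self-accelerating decomposition temperature 45.8 °C, which is < 55 °C, so it is Category SR (Self-Reactive).
Category SR net quantity: 2 kg + 2 kg = 4 kg.
That is within the Category SR rail limit of 5 kg.
Category FS quantity: two 200 kg packs = 400 kg.
400 kg ≤ 500 kg (rail limit, Category FS) — within limit.
Every hazard category is within its rail limit and no segregation rule is violated.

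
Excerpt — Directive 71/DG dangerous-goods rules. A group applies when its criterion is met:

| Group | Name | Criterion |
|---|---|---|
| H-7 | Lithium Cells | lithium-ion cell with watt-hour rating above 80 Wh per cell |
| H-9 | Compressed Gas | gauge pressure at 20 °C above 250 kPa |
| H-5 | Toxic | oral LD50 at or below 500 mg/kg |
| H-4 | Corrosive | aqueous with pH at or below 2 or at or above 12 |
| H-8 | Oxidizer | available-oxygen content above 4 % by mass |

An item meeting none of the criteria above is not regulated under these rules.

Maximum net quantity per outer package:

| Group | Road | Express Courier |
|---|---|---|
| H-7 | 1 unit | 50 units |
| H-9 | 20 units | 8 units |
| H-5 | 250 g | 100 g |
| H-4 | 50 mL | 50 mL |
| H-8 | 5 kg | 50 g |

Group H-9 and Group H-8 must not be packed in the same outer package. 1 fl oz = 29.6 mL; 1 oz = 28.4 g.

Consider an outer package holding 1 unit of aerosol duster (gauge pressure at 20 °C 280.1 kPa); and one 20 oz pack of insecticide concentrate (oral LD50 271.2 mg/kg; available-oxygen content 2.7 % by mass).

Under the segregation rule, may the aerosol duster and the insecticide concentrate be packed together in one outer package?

Gauge pressure at 20 °C 280.1 kPa meets the Group H-9 criterion (Compressed Gas), so the aerosol duster is Group H-9.
Insecticide concentrate: oral LD50 271.2 mg/kg ≤ 500 mg/kg → Group H-5 (Toxic).
No segregation rule bars Group H-9 with Group H-5.

Yes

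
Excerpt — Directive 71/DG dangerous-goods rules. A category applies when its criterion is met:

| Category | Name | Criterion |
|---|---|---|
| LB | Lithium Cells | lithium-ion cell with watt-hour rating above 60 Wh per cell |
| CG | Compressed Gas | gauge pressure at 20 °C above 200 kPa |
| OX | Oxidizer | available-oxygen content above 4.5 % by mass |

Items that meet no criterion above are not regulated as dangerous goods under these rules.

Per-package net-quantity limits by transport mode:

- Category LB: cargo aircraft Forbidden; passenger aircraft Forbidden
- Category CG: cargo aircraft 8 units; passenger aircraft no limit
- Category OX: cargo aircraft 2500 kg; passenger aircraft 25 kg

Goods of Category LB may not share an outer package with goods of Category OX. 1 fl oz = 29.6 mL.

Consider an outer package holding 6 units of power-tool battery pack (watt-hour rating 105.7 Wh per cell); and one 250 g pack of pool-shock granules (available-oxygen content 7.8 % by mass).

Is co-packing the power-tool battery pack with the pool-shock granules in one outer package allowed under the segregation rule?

No

Watt-hour rating 105.7 Wh per cell meets the Category LB criterion (Lithium Cells), so the power-tool battery pack is Category LB.
The pool-shock granules have available-oxygen content 7.8 % by mass, which is > 4.5 % by mass, so they are Category OX (Oxidizer).
Category LB and Category OX may not share an outer package.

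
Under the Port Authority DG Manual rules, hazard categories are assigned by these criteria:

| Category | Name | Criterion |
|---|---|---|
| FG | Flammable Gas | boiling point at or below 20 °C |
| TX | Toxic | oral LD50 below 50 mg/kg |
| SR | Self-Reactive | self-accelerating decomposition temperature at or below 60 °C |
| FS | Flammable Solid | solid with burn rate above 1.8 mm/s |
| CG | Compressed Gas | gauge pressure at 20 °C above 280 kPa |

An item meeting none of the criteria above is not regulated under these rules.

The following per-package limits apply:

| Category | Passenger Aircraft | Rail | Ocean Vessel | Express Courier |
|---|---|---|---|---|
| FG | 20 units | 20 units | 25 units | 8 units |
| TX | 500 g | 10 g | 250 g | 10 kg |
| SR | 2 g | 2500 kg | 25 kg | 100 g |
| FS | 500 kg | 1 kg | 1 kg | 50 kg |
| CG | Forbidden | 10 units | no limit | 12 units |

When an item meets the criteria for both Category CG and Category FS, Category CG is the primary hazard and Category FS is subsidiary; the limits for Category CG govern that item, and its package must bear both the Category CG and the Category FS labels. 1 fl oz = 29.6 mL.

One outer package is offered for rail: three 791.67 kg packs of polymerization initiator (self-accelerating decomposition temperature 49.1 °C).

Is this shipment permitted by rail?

With self-accelerating decomposition temperature 49.1 °C (≤ 60 °C), the polymerization initiator falls in Category SR.
Category SR quantity: three 791.67 kg packs = 2375.01 kg.
2375.01 kg is within the rail limit of 2500 kg for Category SR.

Yes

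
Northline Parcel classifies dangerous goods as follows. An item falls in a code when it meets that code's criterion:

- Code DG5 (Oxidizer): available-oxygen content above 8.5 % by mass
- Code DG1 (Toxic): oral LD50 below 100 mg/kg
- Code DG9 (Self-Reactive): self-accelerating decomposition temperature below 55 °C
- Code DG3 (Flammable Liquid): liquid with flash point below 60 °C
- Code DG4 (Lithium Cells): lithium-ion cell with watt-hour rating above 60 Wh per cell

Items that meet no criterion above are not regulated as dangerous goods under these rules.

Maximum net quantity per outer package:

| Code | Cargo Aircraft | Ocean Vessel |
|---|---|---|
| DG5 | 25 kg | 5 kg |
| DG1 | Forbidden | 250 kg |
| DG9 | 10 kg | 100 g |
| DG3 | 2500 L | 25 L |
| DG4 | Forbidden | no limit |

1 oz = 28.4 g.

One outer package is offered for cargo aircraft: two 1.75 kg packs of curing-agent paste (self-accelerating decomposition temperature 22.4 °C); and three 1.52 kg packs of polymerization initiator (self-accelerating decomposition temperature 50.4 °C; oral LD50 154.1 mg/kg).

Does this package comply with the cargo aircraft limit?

Yes

Curing-agent paste: self-accelerating decomposition temperature 22.4 °C < 55 °C → Code DG9 (Self-Reactive).
Polymerization initiator: self-accelerating decomposition temperature 50.4 °C < 55 °C → Code DG9 (Self-Reactive).
Total Code DG9: (two 1.75 kg packs = 3.5 kg) + (three 1.52 kg packs = 4.56 kg) = 8.06 kg.
8.06 kg ≤ 10 kg (cargo aircraft limit, Code DG9) — within limit.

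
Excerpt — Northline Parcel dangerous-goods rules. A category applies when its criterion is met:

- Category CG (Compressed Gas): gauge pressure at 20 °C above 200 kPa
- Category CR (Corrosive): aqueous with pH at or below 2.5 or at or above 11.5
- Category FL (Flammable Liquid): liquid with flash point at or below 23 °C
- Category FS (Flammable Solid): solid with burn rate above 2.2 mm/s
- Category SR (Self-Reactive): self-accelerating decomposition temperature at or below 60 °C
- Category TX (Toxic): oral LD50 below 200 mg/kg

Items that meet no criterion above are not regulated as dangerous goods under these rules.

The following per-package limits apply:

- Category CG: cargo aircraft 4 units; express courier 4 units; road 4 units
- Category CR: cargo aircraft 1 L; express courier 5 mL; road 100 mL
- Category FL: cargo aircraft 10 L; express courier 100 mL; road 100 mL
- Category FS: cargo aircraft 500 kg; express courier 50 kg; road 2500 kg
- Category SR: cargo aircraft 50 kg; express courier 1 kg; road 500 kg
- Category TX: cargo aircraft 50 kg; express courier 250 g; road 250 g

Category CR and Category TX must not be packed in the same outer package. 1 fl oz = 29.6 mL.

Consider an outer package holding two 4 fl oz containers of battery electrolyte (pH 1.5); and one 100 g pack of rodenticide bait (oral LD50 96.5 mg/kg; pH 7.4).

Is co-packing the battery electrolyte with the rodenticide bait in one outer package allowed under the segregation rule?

No

Battery electrolyte: pH 1.5 ≤ 2.5 → Category CR (Corrosive).
With oral LD50 96.5 mg/kg (< 200 mg/kg), the rodenticide bait falls in Category TX.
Category CR and Category TX may not share an outer package.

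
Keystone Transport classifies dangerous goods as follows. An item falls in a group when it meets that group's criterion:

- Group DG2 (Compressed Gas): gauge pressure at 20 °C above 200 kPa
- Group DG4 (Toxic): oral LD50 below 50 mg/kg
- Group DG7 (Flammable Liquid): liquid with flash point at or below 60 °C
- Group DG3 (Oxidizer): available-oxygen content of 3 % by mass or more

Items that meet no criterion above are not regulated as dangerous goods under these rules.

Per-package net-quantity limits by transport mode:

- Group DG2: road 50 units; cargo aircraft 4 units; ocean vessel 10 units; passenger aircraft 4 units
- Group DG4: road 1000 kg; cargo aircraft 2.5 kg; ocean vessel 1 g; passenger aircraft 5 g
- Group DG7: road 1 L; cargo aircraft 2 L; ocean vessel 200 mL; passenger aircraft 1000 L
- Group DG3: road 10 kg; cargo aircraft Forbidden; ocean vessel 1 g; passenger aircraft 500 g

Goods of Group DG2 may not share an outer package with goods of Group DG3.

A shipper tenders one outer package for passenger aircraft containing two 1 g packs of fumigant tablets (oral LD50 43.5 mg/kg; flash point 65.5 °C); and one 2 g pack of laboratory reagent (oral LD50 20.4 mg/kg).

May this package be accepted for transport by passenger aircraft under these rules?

With oral LD50 43.5 mg/kg (< 50 mg/kg), the fumigant tablets fall in Group DG4.
Laboratory reagent: oral LD50 20.4 mg/kg < 50 mg/kg → Group DG4 (Toxic).
Group DG4 net quantity: (two 1 g packs = 2 g) + 2 g = 4 g.
4 g ≤ 5 g (passenger aircraft limit, Group DG4) — within limit.

Yes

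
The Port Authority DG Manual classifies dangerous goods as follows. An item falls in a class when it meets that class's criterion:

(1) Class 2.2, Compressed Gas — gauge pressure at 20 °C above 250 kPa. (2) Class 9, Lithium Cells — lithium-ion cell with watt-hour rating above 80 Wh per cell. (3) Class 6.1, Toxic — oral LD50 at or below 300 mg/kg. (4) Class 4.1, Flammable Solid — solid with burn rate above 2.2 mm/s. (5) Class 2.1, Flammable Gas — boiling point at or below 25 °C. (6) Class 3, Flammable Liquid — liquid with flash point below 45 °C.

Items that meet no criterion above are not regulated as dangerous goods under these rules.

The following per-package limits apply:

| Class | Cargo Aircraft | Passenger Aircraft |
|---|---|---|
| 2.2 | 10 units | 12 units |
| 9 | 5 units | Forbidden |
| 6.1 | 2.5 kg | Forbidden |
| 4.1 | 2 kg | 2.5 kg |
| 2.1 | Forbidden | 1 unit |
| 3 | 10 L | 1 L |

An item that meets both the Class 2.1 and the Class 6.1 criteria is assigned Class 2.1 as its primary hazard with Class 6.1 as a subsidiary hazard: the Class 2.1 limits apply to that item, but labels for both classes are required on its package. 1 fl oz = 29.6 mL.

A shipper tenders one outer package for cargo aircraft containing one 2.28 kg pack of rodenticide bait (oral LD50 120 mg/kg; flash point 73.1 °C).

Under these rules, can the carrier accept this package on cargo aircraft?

Yes

The rodenticide bait has oral LD50 120 mg/kg, which is ≤ 300 mg/kg, so it is Class 6.1 (Toxic).
Class 6.1 quantity: 2.28 kg.
That is within the Class 6.1 cargo aircraft limit of 2.5 kg.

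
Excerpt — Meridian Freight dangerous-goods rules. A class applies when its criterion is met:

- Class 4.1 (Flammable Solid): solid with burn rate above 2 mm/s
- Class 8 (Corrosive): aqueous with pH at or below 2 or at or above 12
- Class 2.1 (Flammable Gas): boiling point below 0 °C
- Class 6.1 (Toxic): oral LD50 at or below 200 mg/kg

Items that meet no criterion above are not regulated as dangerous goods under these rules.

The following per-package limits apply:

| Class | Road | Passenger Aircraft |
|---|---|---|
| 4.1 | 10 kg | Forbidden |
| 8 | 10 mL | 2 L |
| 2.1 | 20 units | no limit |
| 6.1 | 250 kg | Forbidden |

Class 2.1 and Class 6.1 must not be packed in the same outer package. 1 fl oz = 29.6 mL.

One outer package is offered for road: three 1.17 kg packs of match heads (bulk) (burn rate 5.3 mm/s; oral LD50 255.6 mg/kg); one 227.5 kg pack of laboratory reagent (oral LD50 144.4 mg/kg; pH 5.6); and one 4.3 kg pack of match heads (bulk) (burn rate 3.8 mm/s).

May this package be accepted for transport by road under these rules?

Match heads (bulk): burn rate 5.3 mm/s > 2 mm/s → Class 4.1 (Flammable Solid).
The laboratory reagent has oral LD50 144.4 mg/kg, which is ≤ 200 mg/kg, so it is Class 6.1 (Toxic).
The match heads (bulk) have burn rate 3.8 mm/s, which is > 2 mm/s, so they are Class 4.1 (Flammable Solid).
Class 6.1 quantity: 227.5 kg.
That is within the Class 6.1 road limit of 250 kg.
Class 4.1 net quantity: (three 1.17 kg packs = 3.51 kg) + 4.3 kg = 7.81 kg.
7.81 kg ≤ 10 kg (road limit, Class 4.1) — within limit.
The segregation rule (Class 2.1 with Class 6.1) does not apply to Class 6.1 with Class 4.1.
Every hazard class is within its road limit and no segregation rule is violated.

Yes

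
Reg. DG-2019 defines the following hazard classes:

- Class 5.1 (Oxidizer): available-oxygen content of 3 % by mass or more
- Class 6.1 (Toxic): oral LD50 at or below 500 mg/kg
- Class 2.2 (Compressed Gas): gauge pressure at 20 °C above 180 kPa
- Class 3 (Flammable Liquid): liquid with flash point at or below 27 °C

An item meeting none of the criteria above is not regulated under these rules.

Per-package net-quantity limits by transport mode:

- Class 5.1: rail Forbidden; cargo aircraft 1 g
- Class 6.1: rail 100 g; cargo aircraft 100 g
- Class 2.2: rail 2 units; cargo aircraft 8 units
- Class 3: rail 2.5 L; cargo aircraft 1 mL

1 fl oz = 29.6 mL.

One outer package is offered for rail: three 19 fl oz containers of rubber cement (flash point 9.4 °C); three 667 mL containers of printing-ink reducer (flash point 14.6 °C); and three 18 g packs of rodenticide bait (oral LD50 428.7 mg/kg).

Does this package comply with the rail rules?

No

The rubber cement has flash point 9.4 °C, which is ≤ 27 °C, so it is Class 3 (Flammable Liquid).
The printing-ink reducer has flash point 14.6 °C, which is ≤ 27 °C, so it is Class 3 (Flammable Liquid).
The rodenticide bait has oral LD50 428.7 mg/kg, which is ≤ 500 mg/kg, so it is Class 6.1 (Toxic).
Class 3 net quantity: (three 19 fl oz containers = 1687.2 mL) + (three 667 mL containers = 2.001 L) = 3688.2 mL.
That exceeds the Class 3 rail limit of 2.5 L.
Class 6.1 quantity: three 18 g packs = 54 g.
54 g ≤ 100 g (rail limit, Class 6.1) — within limit.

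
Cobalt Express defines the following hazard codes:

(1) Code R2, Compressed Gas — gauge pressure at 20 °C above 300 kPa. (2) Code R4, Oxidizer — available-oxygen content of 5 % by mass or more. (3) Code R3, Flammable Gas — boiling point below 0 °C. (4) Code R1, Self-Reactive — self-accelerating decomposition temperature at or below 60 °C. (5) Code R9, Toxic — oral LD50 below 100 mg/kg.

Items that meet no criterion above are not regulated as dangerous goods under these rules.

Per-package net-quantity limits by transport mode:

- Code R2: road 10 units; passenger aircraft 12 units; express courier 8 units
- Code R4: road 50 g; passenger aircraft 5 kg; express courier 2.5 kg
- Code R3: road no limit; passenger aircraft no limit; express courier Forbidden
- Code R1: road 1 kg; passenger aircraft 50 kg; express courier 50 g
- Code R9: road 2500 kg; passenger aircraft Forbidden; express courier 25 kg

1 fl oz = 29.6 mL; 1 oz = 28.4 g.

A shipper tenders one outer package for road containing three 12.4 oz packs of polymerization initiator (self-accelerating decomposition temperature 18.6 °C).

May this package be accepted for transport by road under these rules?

With self-accelerating decomposition temperature 18.6 °C (≤ 60 °C), the polymerization initiator falls in Code R1.
Code R1 quantity: three 12.4 oz packs = 1056.48 g.
That exceeds the Code R1 road limit of 1 kg.

No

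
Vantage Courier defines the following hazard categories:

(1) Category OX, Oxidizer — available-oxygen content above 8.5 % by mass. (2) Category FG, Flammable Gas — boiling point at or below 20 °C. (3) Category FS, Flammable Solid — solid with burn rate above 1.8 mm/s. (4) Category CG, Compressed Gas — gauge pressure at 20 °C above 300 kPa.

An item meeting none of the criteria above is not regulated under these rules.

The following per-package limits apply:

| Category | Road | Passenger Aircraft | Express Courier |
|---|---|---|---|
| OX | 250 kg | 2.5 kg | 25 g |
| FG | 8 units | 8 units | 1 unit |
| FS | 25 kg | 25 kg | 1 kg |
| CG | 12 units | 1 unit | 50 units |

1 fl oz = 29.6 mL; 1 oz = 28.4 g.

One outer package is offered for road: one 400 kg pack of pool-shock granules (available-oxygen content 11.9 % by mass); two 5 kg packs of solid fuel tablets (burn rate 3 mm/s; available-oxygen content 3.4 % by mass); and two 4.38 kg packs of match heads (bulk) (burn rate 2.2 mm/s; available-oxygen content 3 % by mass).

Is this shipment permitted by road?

Available-oxygen content 11.9 % by mass meets the Category OX criterion (Oxidizer), so the pool-shock granules are Category OX.
Burn rate 3 mm/s meets the Category FS criterion (Flammable Solid), so the solid fuel tablets are Category FS.
Match heads (bulk): burn rate 2.2 mm/s > 1.8 mm/s → Category FS (Flammable Solid).
Category FS net quantity: (two 5 kg packs = 10 kg) + (two 4.38 kg packs = 8.76 kg) = 18.76 kg.
18.76 kg is within the road limit of 25 kg for Category FS.
Category OX quantity: 400 kg.
400 kg > 250 kg (road limit, Category OX) — over the limit.

No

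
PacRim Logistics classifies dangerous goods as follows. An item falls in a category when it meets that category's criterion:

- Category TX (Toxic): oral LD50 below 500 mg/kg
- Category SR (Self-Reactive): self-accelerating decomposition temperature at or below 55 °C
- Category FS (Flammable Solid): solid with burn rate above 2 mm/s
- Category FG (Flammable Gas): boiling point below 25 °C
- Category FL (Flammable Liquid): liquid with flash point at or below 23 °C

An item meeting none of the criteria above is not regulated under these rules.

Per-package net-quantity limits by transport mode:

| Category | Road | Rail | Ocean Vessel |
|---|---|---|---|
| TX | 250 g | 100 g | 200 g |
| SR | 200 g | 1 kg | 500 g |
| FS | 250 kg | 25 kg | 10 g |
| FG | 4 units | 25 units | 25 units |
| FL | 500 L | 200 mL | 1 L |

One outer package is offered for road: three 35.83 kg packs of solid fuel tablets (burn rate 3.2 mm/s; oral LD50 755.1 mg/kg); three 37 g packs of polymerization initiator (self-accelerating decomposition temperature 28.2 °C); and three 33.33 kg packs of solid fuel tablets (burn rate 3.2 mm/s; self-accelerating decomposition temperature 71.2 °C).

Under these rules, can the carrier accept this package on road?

Yes

The solid fuel tablets have burn rate 3.2 mm/s, which is > 2 mm/s, so they are Category FS (Flammable Solid).
Self-accelerating decomposition temperature 28.2 °C meets the Category SR criterion (Self-Reactive), so the polymerization initiator is Category SR.
Burn rate 3.2 mm/s meets the Category FS criterion (Flammable Solid), so the solid fuel tablets are Category FS.
Category FS net quantity: (three 35.83 kg packs = 107.49 kg) + (three 33.33 kg packs = 99.99 kg) = 207.48 kg.
That is within the Category FS road limit of 250 kg.
Category SR quantity: three 37 g packs = 111 g.
That is within the Category SR road limit of 200 g.
Every hazard category is within its road limit and no segregation rule is violated.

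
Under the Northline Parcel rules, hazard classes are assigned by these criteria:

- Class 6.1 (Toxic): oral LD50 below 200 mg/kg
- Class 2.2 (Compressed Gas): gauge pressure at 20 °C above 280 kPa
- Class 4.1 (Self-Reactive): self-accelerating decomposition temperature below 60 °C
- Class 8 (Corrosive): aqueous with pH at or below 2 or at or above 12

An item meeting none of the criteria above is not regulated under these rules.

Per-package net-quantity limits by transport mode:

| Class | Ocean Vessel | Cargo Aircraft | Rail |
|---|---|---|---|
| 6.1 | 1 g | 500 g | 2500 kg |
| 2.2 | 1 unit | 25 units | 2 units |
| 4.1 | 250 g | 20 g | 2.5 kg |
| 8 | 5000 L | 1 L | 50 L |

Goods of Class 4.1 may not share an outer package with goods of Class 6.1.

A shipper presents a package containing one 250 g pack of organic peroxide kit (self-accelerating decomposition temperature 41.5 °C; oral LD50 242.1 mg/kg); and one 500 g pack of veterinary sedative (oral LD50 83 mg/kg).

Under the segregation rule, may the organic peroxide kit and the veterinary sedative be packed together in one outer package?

Self-accelerating decomposition temperature 41.5 °C meets the Class 4.1 criterion (Self-Reactive), so the organic peroxide kit is Class 4.1.
Oral LD50 83 mg/kg meets the Class 6.1 criterion (Toxic), so the veterinary sedative is Class 6.1.
Class 4.1 and Class 6.1 may not share an outer package.

No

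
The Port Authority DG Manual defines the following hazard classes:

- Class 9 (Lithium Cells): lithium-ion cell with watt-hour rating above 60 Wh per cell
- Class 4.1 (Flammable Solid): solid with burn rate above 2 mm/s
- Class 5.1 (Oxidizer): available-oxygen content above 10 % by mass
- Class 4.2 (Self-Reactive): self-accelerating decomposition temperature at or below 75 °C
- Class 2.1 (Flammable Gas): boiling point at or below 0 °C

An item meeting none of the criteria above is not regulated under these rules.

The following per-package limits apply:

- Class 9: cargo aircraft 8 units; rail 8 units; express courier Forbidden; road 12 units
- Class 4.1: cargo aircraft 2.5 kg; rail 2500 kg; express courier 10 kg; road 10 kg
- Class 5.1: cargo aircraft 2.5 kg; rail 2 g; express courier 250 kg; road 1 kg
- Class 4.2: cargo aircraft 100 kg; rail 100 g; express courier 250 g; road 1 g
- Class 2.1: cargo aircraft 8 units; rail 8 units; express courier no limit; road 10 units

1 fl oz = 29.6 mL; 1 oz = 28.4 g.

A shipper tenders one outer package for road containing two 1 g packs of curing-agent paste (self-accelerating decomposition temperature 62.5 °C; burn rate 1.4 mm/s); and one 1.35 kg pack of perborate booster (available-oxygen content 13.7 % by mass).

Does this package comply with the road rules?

The curing-agent paste has self-accelerating decomposition temperature 62.5 °C, which is ≤ 75 °C, so it is Class 4.2 (Self-Reactive).
Available-oxygen content 13.7 % by mass meets the Class 5.1 criterion (Oxidizer), so the perborate booster is Class 5.1.
Class 4.2 quantity: two 1 g packs = 2 g.
2 g > 1 g (road limit, Class 4.2) — over the limit.
Class 5.1 quantity: 1.35 kg.
1.35 kg exceeds the road limit of 1 kg for Class 5.1.

No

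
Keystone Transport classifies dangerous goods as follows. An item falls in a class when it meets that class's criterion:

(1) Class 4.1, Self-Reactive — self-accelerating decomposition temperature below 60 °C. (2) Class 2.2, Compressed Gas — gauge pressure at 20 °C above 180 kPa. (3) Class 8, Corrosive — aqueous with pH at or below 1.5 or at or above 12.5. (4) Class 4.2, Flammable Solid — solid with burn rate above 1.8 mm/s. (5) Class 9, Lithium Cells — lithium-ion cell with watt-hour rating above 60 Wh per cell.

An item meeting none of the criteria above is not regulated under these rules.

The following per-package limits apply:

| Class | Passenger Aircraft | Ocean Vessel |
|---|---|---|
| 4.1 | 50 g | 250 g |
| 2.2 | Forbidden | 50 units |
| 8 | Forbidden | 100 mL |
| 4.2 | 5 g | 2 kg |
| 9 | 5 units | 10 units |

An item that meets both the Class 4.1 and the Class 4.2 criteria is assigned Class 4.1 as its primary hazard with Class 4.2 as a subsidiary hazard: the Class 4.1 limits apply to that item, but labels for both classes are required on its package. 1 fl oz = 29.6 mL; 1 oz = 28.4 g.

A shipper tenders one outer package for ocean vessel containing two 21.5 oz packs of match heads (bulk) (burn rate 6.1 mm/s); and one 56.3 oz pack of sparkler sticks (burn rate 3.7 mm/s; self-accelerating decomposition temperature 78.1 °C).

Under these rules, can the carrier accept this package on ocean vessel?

No

With burn rate 6.1 mm/s (> 1.8 mm/s), the match heads (bulk) fall in Class 4.2.
With burn rate 3.7 mm/s (> 1.8 mm/s), the sparkler sticks fall in Class 4.2.
Total Class 4.2: (two 21.5 oz packs = 1221.2 g) + (one 56.3 oz pack = 1598.92 g) = 2820.12 g.
2820.12 g exceeds the ocean vessel limit of 2 kg for Class 4.2.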